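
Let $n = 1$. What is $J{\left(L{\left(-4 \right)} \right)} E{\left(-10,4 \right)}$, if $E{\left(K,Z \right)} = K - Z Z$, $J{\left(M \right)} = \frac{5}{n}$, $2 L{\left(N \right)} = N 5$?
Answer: $-130$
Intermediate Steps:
$L{\left(N \right)} = \frac{5 N}{2}$ ($L{\left(N \right)} = \frac{N 5}{2} = \frac{5 N}{2}$)
$J{\left(M \right)} = 5$ ($J{\left(M \right)} = \frac{5}{1} = 5 \cdot 1 = 5$)
$E{\left(K,Z \right)} = K - Z^{2}$
$J{\left(L{\left(-4 \right)} \right)} E{\left(-10,4 \right)} = 5 \left(-10 - 4^{2}\right) = 5 \left(-10 - 16\right) = 5 \left(-26\right) = -130$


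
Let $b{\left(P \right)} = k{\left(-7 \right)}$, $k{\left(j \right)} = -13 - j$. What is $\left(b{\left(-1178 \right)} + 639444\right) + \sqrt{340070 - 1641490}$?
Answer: $639438 + 2 i \sqrt{325355} \approx 6.3944 \cdot 10^{5} + 1140.8 i$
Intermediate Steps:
$b{\left(P \right)} = -6$ ($b{\left(P \right)} = -13 - -7 = -13 + 7 = -6$)
$\left(b{\left(-1178 \right)} + 639444\right) + \sqrt{340070 - 1641490} = \left(-6 + 639444\right) + \sqrt{340070 - 1641490} = 639438 + \sqrt{-1301420} = 639438 + 2 i \sqrt{325355}$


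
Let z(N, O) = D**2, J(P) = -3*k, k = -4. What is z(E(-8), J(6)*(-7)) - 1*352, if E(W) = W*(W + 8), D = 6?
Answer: -316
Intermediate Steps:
J(P) = 12 (J(P) = -3*(-4) = 12)
E(W) = W*(8 + W)
z(N, O) = 36 (z(N, O) = 6**2 = 36)
z(E(-8), J(6)*(-7)) - 1*352 = 36 - 1*352 = 36 - 352 = -316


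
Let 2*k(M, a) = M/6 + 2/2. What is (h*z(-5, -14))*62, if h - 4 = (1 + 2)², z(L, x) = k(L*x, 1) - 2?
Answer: 10478/3 ≈ 3492.7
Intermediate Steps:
k(M, a) = ½ + M/12 (k(M, a) = (M/6 + 2/2)/2 = (M*(⅙) + 2*(½))/2 = (M/6 + 1)/2 = (1 + M/6)/2 = ½ + M/12)
z(L, x) = -3/2 + L*x/12 (z(L, x) = (½ + (L*x)/12) - 2 = (½ + L*x/12) - 2 = -3/2 + L*x/12)
h = 13 (h = 4 + (1 + 2)² = 4 + 3² = 4 + 9 = 13)
(h*z(-5, -14))*62 = (13*(-3/2 + (1/12)*(-5)*(-14)))*62 = (13*(-3/2 + 35/6))*62 = (13*(13/3))*62 = (169/3)*62 = 10478/3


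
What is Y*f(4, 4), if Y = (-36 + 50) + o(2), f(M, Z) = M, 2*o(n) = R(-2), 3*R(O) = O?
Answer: 164/3 ≈ 54.667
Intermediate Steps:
R(O) = O/3
o(n) = -⅓ (o(n) = ((⅓)*(-2))/2 = (½)*(-⅔) = -⅓)
Y = 41/3 (Y = (-36 + 50) - ⅓ = 14 - ⅓ = 41/3 ≈ 13.667)
Y*f(4, 4) = (41/3)*4 = 164/3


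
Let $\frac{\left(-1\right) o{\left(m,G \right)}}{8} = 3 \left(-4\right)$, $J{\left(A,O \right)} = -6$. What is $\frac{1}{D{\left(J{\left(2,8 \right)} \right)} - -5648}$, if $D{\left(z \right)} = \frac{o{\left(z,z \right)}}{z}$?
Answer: $\frac{1}{5632} \approx 0.00017756$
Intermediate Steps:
$o{\left(m,G \right)} = 96$ ($o{\left(m,G \right)} = - 8 \cdot 3 \left(-4\right) = \left(-8\right) \left(-12\right) = 96$)
$D{\left(z \right)} = \frac{96}{z}$
$\frac{1}{D{\left(J{\left(2,8 \right)} \right)} - -5648} = \frac{1}{\frac{96}{-6} - -5648} = \frac{1}{96 \left(- \frac{1}{6}\right) + 5648} = \frac{1}{-16 + 5648} = \frac{1}{5632}$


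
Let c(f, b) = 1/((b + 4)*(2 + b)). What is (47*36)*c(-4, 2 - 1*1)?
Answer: 564/5 ≈ 112.80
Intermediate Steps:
c(f, b) = 1/((2 + b)*(4 + b)) (c(f, b) = 1/((4 + b)*(2 + b)) = 1/((2 + b)*(4 + b)))
(47*36)*c(-4, 2 - 1*1) = (47*36)/(8 + (2 - 1*1)² + 6*(2 - 1*1)) = 1692/(8 + (2 - 1)² + 6*(2 - 1)) = 1692/(8 + 1² + 6*1) = 1692/(8 + 1 + 6) = 1692/15 = 1692*(1/15) = 564/5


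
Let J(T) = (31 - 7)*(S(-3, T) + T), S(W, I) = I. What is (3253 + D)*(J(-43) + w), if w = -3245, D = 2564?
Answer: -30882453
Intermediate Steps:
J(T) = 48*T (J(T) = (31 - 7)*(T + T) = 24*(2*T) = 48*T)
(3253 + D)*(J(-43) + w) = (3253 + 2564)*(48*(-43) - 3245) = 5817*(-2064 - 3245) = 5817*(-5309) = -30882453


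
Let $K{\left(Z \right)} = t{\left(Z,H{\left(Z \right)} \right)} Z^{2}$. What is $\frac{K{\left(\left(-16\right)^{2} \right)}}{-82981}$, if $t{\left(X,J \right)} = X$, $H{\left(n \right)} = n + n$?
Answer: $- \frac{16777216}{82981} \approx -202.18$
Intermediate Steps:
$H{\left(n \right)} = 2 n$
$K{\left(Z \right)} = Z^{3}$ ($K{\left(Z \right)} = Z Z^{2} = Z^{3}$)
$\frac{K{\left(\left(-16\right)^{2} \right)}}{-82981} = \frac{\left(\left(-16\right)^{2}\right)^{3}}{-82981} = 256^{3} \left(- \frac{1}{82981}\right) = 16777216 \left(- \frac{1}{82981}\right) = - \frac{16777216}{82981}$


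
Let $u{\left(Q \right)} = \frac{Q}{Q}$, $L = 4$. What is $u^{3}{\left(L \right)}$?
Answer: $1$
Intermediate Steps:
$u{\left(Q \right)} = 1$
$u^{3}{\left(L \right)} = 1^{3} = 1$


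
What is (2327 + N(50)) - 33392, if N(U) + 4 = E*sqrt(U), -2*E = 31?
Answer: -31069 - 155*sqrt(2)/2 ≈ -31179.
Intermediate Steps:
E = -31/2 (E = -1/2*31 = -31/2 ≈ -15.500)
N(U) = -4 - 31*sqrt(U)/2
(2327 + N(50)) - 33392 = (2327 + (-4 - 155*sqrt(2)/2)) - 33392 = (2323 - 155*sqrt(2)/2) - 33392 = -31069 - 155*sqrt(2)/2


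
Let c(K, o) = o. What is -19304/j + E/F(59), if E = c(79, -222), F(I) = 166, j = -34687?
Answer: -2248025/2879021 ≈ -0.78083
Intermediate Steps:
E = -222
-19304/j + E/F(59) = -19304/(-34687) - 222/166 = -19304*(-1/34687) - 222*1/166 = 19304/34687 - 111/83 = -2248025/2879021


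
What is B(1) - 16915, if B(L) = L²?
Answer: -16914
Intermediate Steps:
B(1) - 16915 = 1² - 16915 = 1 - 16915 = -16914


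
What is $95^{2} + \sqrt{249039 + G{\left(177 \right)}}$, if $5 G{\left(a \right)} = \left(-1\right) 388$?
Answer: $9025 + \frac{\sqrt{6224035}}{5} \approx 9524.0$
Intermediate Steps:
$G{\left(a \right)} = - \frac{388}{5}$ ($G{\left(a \right)} = \frac{\left(-1\right) 388}{5} = \frac{1}{5} \left(-388\right) = - \frac{388}{5}$)
$95^{2} + \sqrt{249039 + G{\left(177 \right)}} = 95^{2} + \sqrt{249039 - \frac{388}{5}} = 9025 + \sqrt{\frac{1244807}{5}} = 9025 + \frac{\sqrt{6224035}}{5}$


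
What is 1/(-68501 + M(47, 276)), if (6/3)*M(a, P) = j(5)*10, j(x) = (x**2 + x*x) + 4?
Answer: -1/68231 ≈ -1.4656e-5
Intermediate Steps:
j(x) = 4 + 2*x**2 (j(x) = (x**2 + x**2) + 4 = 2*x**2 + 4 = 4 + 2*x**2)
M(a, P) = 270 (M(a, P) = ((4 + 2*5**2)*10)/2 = ((4 + 2*25)*10)/2 = ((4 + 50)*10)/2 = (54*10)/2 = (1/2)*540 = 270)
1/(-68501 + M(47, 276)) = 1/(-68501 + 270) = 1/(-68231) = -1/68231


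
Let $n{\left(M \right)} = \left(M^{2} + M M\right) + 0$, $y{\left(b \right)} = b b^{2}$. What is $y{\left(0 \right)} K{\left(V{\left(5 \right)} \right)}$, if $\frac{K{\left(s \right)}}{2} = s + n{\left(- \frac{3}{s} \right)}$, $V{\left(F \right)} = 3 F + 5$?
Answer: $0$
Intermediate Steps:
$y{\left(b \right)} = b^{3}$
$n{\left(M \right)} = 2 M^{2}$ ($n{\left(M \right)} = \left(M^{2} + M^{2}\right) + 0 = 2 M^{2} + 0 = 2 M^{2}$)
$V{\left(F \right)} = 5 + 3 F$
$K{\left(s \right)} = 2 s + \frac{36}{s^{2}}$ ($K{\left(s \right)} = 2 \left(s + 2 \left(- \frac{3}{s}\right)^{2}\right) = 2 \left(s + 2 \frac{9}{s^{2}}\right) = 2 \left(s + \frac{18}{s^{2}}\right) = 2 s + \frac{36}{s^{2}}$)
$y{\left(0 \right)} K{\left(V{\left(5 \right)} \right)} = 0^{3} \left(2 \left(5 + 3 \cdot 5\right) + \frac{36}{\left(5 + 3 \cdot 5\right)^{2}}\right) = 0 \left(2 \left(5 + 15\right) + \frac{36}{\left(5 + 15\right)^{2}}\right) = 0 \left(2 \cdot 20 + \frac{36}{400}\right) = 0 \left(40 + 36 \cdot \frac{1}{400}\right) = 0 \left(40 + \frac{9}{100}\right) = 0 \cdot \frac{4009}{100} = 0$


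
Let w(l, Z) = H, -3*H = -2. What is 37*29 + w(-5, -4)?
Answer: 3221/3 ≈ 1073.7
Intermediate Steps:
H = ⅔ (H = -⅓*(-2) = ⅔ ≈ 0.66667)
w(l, Z) = ⅔
37*29 + w(-5, -4) = 37*29 + ⅔ = 1073 + ⅔ = 3221/3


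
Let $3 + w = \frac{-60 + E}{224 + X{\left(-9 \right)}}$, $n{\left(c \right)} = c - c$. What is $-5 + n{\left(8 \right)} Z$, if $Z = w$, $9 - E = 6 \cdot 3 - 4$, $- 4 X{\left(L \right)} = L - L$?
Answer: $-5$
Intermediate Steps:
$X{\left(L \right)} = 0$ ($X{\left(L \right)} = - \frac{L - L}{4} = \left(- \frac{1}{4}\right) 0 = 0$)
$n{\left(c \right)} = 0$
$E = -5$ ($E = 9 - \left(6 \cdot 3 - 4\right) = 9 - \left(18 - 4\right) = 9 - 14 = -5$)
$w = - \frac{737}{224}$ ($w = -3 + \frac{-60 - 5}{224 + 0} = -3 - \frac{65}{224} = - \frac{737}{224} \approx -3.2902$)
$Z = - \frac{737}{224} \approx -3.2902$
$-5 + n{\left(8 \right)} Z = -5 + 0 \left(- \frac{737}{224}\right) = -5 + 0 = -5$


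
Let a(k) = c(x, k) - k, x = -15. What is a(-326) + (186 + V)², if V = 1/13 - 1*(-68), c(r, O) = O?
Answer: 10909809/169 ≈ 64555.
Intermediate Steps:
V = 885/13 (V = 1/13 + 68 = 885/13 ≈ 68.077)
a(k) = 0 (a(k) = k - k = 0)
a(-326) + (186 + V)² = 0 + (186 + 885/13)² = 0 + (3303/13)² = 0 + 10909809/169 = 10909809/169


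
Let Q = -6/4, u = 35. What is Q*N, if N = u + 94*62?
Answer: -17589/2 ≈ -8794.5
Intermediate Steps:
Q = -3/2 (Q = -6*¼ = -3/2 ≈ -1.5000)
N = 5863 (N = 35 + 94*62 = 35 + 5828 = 5863)
Q*N = -3/2*5863 = -17589/2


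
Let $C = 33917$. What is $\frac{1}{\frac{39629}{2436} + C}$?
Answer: $\frac{2436}{82661441} \approx 2.947 \cdot 10^{-5}$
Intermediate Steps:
$\frac{1}{\frac{39629}{2436} + C} = \frac{1}{\frac{39629}{2436} + 33917} = \frac{1}{\frac{82661441}{2436}} = \frac{2436}{82661441}$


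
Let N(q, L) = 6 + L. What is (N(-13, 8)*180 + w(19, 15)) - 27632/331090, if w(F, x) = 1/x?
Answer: 1251511861/496635 ≈ 2520.0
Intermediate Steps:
(N(-13, 8)*180 + w(19, 15)) - 27632/331090 = ((6 + 8)*180 + 1/15) - 27632/331090 = (14*180 + 1/15) - 27632/331090 = (2520 + 1/15) - 1*13816/165545 = 37801/15 - 13816/165545 = 1251511861/496635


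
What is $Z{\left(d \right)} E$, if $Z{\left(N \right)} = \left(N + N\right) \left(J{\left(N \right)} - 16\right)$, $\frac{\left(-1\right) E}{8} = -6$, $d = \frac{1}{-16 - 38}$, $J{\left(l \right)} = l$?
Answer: $\frac{6920}{243} \approx 28.477$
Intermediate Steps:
$d = - \frac{1}{54}$ ($d = \frac{1}{-54} = - \frac{1}{54} \approx -0.018519$)
$E = 48$ ($E = \left(-8\right) \left(-6\right) = 48$)
$Z{\left(N \right)} = 2 N \left(-16 + N\right)$ ($Z{\left(N \right)} = \left(N + N\right) \left(N - 16\right) = 2 N \left(-16 + N\right)$)
$Z{\left(d \right)} E = 2 \left(- \frac{1}{54}\right) \left(-16 - \frac{1}{54}\right) 48 = 2 \left(- \frac{1}{54}\right) \left(- \frac{865}{54}\right) 48 = \frac{865}{1458} \cdot 48 = \frac{6920}{243}$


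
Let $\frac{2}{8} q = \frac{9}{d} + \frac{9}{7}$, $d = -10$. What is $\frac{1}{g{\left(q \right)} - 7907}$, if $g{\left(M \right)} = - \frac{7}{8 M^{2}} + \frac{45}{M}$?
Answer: $- \frac{23328}{183782671} \approx -0.00012693$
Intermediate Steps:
$q = \frac{54}{35}$ ($q = 4 \left(\frac{9}{-10} + \frac{9}{7}\right) = 4 \left(9 \left(- \frac{1}{10}\right) + 9 \cdot \frac{1}{7}\right) = 4 \left(- \frac{9}{10} + \frac{9}{7}\right) = 4 \cdot \frac{27}{70} = \frac{54}{35} \approx 1.5429$)
$g{\left(M \right)} = \frac{45}{M} - \frac{7}{8 M^{2}}$ ($g{\left(M \right)} = - 7 \frac{1}{8 M^{2}} + \frac{45}{M} = - \frac{7}{8 M^{2}} + \frac{45}{M} = \frac{45}{M} - \frac{7}{8 M^{2}}$)
$\frac{1}{g{\left(q \right)} - 7907} = \frac{1}{\frac{-7 + 360 \cdot \frac{54}{35}}{8 \cdot \frac{2916}{1225}} - 7907} = \frac{1}{\frac{1}{8} \cdot \frac{1225}{2916} \left(-7 + \frac{3888}{7}\right) - 7907} = \frac{1}{\frac{1}{8} \cdot \frac{1225}{2916} \cdot \frac{3839}{7} - 7907} = \frac{1}{\frac{671825}{23328} - 7907} = \frac{1}{- \frac{183782671}{23328}} = - \frac{23328}{183782671}$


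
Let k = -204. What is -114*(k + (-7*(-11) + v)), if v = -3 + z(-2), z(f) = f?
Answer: 15048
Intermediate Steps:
v = -5 (v = -3 - 2 = -5)
-114*(k + (-7*(-11) + v)) = -114*(-204 + (-7*(-11) - 5)) = -114*(-204 + (77 - 5)) = -114*(-204 + 72) = -114*(-132) = 15048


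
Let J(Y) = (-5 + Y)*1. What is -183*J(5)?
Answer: 0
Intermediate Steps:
J(Y) = -5 + Y
-183*J(5) = -183*(-5 + 5) = -183*0 = 0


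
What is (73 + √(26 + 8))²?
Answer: (73 + √34)² ≈ 6214.3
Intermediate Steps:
(73 + √(26 + 8))² = (73 + √34)²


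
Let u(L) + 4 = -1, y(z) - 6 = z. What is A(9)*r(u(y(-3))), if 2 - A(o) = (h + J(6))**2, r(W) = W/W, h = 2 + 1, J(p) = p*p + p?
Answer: -2023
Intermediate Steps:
J(p) = p + p**2 (J(p) = p**2 + p = p + p**2)
y(z) = 6 + z
u(L) = -5 (u(L) = -4 - 1 = -5)
h = 3
r(W) = 1
A(o) = -2023 (A(o) = 2 - (3 + 6*(1 + 6))**2 = 2 - (3 + 6*7)**2 = 2 - (3 + 42)**2 = 2 - 1*45**2 = 2 - 1*2025 = 2 - 2025 = -2023)
A(9)*r(u(y(-3))) = -2023*1 = -2023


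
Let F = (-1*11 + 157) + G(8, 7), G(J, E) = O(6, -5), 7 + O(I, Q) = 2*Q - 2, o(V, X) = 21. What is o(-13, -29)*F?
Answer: 2667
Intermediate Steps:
O(I, Q) = -9 + 2*Q (O(I, Q) = -7 + (2*Q - 2) = -7 + (-2 + 2*Q) = -9 + 2*Q)
G(J, E) = -19 (G(J, E) = -9 + 2*(-5) = -9 - 10 = -19)
F = 127 (F = (-1*11 + 157) - 19 = (-11 + 157) - 19 = 146 - 19 = 127)
o(-13, -29)*F = 21*127 = 2667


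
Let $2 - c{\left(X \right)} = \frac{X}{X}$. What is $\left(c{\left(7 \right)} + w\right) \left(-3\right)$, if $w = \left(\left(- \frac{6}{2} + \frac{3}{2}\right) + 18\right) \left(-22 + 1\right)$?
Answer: $\frac{2073}{2} \approx 1036.5$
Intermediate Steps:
$c{\left(X \right)} = 1$ ($c{\left(X \right)} = 2 - \frac{X}{X} = 2 - 1 = 1$)
$w = - \frac{693}{2}$ ($w = \left(\left(\left(-6\right) \frac{1}{2} + 3 \cdot \frac{1}{2}\right) + 18\right) \left(-21\right) = \left(\left(-3 + \frac{3}{2}\right) + 18\right) \left(-21\right) = \left(- \frac{3}{2} + 18\right) \left(-21\right) = \frac{33}{2} \left(-21\right) = - \frac{693}{2} \approx -346.5$)
$\left(c{\left(7 \right)} + w\right) \left(-3\right) = \left(1 - \frac{693}{2}\right) \left(-3\right) = \left(- \frac{691}{2}\right) \left(-3\right) = \frac{2073}{2}$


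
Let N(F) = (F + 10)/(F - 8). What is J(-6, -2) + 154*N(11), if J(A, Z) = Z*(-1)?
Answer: 1080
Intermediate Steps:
J(A, Z) = -Z
N(F) = (10 + F)/(-8 + F)
J(-6, -2) + 154*N(11) = -1*(-2) + 154*((10 + 11)/(-8 + 11)) = 2 + 154*(21/3) = 2 + 154*((⅓)*21) = 2 + 154*7 = 2 + 1078 = 1080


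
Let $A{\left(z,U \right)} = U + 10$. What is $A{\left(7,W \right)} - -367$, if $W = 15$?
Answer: $392$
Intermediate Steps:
$A{\left(z,U \right)} = 10 + U$
$A{\left(7,W \right)} - -367 = \left(10 + 15\right) - -367 = 25 + 367 = 392$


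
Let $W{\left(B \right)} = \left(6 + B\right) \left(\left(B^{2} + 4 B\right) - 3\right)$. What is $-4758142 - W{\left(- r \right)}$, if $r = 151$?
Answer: $-1540012$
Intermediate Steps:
$W{\left(B \right)} = \left(6 + B\right) \left(-3 + B^{2} + 4 B\right)$
$-4758142 - W{\left(- r \right)} = -4758142 - \left(-18 + \left(\left(-1\right) 151\right)^{3} + 10 \left(\left(-1\right) 151\right)^{2} + 21 \left(\left(-1\right) 151\right)\right) = -4758142 - \left(-18 + \left(-151\right)^{3} + 10 \left(-151\right)^{2} + 21 \left(-151\right)\right) = -4758142 - \left(-18 - 3442951 + 10 \cdot 22801 - 3171\right) = -4758142 - \left(-18 - 3442951 + 228010 - 3171\right) = -4758142 - -3218130 = -4758142 + 3218130 = -1540012$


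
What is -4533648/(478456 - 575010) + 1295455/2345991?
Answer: 5380489383619/113257407507 ≈ 47.507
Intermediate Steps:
-4533648/(478456 - 575010) + 1295455/2345991 = -4533648/(-96554) + 1295455*(1/2345991) = -4533648*(-1/96554) + 1295455/2345991 = 2266824/48277 + 1295455/2345991 = 5380489383619/113257407507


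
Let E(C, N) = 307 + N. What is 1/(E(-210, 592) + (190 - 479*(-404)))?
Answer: 1/194605 ≈ 5.1386e-6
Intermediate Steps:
1/(E(-210, 592) + (190 - 479*(-404))) = 1/((307 + 592) + (190 - 479*(-404))) = 1/(899 + (190 + 193516)) = 1/(899 + 193706) = 1/194605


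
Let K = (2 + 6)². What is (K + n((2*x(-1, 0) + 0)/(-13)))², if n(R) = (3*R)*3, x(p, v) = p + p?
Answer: 753424/169 ≈ 4458.1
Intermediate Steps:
x(p, v) = 2*p
n(R) = 9*R
K = 64 (K = 8² = 64)
(K + n((2*x(-1, 0) + 0)/(-13)))² = (64 + 9*((2*(2*(-1)) + 0)/(-13)))² = (64 + 9*((2*(-2) + 0)*(-1/13)))² = (64 + 9*((-4 + 0)*(-1/13)))² = (64 + 9*(-4*(-1/13)))² = (64 + 9*(4/13))² = (64 + 36/13)² = (868/13)² = 753424/169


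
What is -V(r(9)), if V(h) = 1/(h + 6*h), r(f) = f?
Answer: -1/63 ≈ -0.015873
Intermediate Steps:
V(h) = 1/(7*h)
-V(r(9)) = -1/(7*9) = -1*1/63 = -1/63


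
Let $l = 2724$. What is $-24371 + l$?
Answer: $-21647$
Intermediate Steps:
$-24371 + l = -24371 + 2724 = -21647$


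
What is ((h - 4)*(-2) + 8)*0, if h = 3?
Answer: 0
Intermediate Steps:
((h - 4)*(-2) + 8)*0 = ((3 - 4)*(-2) + 8)*0 = (-1*(-2) + 8)*0 = (2 + 8)*0 = 10*0 = 0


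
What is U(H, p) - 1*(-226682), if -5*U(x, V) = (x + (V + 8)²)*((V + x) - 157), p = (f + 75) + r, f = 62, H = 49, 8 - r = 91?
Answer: 1343632/5 ≈ 2.6873e+5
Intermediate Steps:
r = -83 (r = 8 - 1*91 = 8 - 91 = -83)
p = 54 (p = (62 + 75) - 83 = 137 - 83 = 54)
U(x, V) = -(x + (8 + V)²)*(-157 + V + x)/5 (U(x, V) = -(x + (V + 8)²)*((V + x) - 157)/5 = -(x + (8 + V)²)*(-157 + V + x)/5)
U(H, p) - 1*(-226682) = (-⅕*49² + (157/5)*49 + 157*(8 + 54)²/5 - ⅕*54*49 - ⅕*54*(8 + 54)² - ⅕*49*(8 + 54)²) - 1*(-226682) = (-⅕*2401 + 7693/5 + (157/5)*62² - 2646/5 - ⅕*54*62² - ⅕*49*62²) + 226682 = (-2401/5 + 7693/5 + (157/5)*3844 - 2646/5 - ⅕*54*3844 - ⅕*49*3844) + 226682 = (-2401/5 + 7693/5 + 603508/5 - 2646/5 - 207576/5 - 188356/5) + 226682 = 210222/5 + 226682 = 1343632/5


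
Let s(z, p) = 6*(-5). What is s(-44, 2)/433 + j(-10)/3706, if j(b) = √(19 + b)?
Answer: -109881/1604698 ≈ -0.068475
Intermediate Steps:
s(z, p) = -30
s(-44, 2)/433 + j(-10)/3706 = -30/433 + √(19 - 10)/3706 = -30*1/433 + √9*(1/3706) = -30/433 + 3*(1/3706) = -30/433 + 3/3706 = -109881/1604698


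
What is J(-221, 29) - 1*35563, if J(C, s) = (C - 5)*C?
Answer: 14383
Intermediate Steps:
J(C, s) = C*(-5 + C) (J(C, s) = (-5 + C)*C = C*(-5 + C))
J(-221, 29) - 1*35563 = -221*(-5 - 221) - 1*35563 = -221*(-226) - 35563 = 49946 - 35563 = 14383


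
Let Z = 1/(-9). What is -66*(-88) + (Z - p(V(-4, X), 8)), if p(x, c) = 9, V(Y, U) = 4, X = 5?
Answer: 52190/9 ≈ 5798.9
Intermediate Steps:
Z = -⅑ ≈ -0.11111
-66*(-88) + (Z - p(V(-4, X), 8)) = -66*(-88) + (-⅑ - 1*9) = 5808 + (-⅑ - 9) = 5808 - 82/9 = 52190/9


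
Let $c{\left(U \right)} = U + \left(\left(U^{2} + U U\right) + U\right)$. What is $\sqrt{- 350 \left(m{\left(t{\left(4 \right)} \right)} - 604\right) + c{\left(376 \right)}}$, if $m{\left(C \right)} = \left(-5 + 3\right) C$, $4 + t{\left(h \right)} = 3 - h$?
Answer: $2 \sqrt{122851} \approx 701.0$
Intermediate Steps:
$t{\left(h \right)} = -1 - h$ ($t{\left(h \right)} = -4 - \left(-3 + h\right) = -1 - h$)
$m{\left(C \right)} = - 2 C$
$c{\left(U \right)} = 2 U + 2 U^{2}$ ($c{\left(U \right)} = U + \left(\left(U^{2} + U^{2}\right) + U\right) = U + \left(2 U^{2} + U\right) = U + \left(U + 2 U^{2}\right) = 2 U + 2 U^{2}$)
$\sqrt{- 350 \left(m{\left(t{\left(4 \right)} \right)} - 604\right) + c{\left(376 \right)}} = \sqrt{- 350 \left(- 2 \left(-1 - 4\right) - 604\right) + 2 \cdot 376 \left(1 + 376\right)} = \sqrt{- 350 \left(- 2 \left(-1 - 4\right) - 604\right) + 2 \cdot 376 \cdot 377} = \sqrt{- 350 \left(\left(-2\right) \left(-5\right) - 604\right) + 283504} = \sqrt{- 350 \left(10 - 604\right) + 283504} = \sqrt{\left(-350\right) \left(-594\right) + 283504} = \sqrt{207900 + 283504} = \sqrt{491404} = 2 \sqrt{122851}$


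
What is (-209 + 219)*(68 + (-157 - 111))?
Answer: -2000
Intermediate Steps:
(-209 + 219)*(68 + (-157 - 111)) = 10*(68 - 268) = 10*(-200) = -2000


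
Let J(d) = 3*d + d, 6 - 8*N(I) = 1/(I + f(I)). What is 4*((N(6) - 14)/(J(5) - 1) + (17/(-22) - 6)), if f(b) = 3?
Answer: -112421/3762 ≈ -29.883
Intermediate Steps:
N(I) = ¾ - 1/(8*(3 + I)) (N(I) = ¾ - 1/(8*(I + 3)) = ¾ - 1/(8*(3 + I)))
J(d) = 4*d
4*((N(6) - 14)/(J(5) - 1) + (17/(-22) - 6)) = 4*(((17 + 6*6)/(8*(3 + 6)) - 14)/(4*5 - 1) + (17/(-22) - 6)) = 4*(((⅛)*(17 + 36)/9 - 14)/(20 - 1) + (17*(-1/22) - 6)) = 4*(((⅛)*(⅑)*53 - 14)/19 + (-17/22 - 6)) = 4*((53/72 - 14)*(1/19) - 149/22) = 4*(-955/72*1/19 - 149/22) = 4*(-955/1368 - 149/22) = 4*(-112421/15048) = -112421/3762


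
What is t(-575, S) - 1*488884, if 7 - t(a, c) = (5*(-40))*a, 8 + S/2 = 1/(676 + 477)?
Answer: -603877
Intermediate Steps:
S = -18446/1153 (S = -16 + 2/(676 + 477) = -16 + 2/1153 = -18446/1153 ≈ -15.998)
t(a, c) = 7 + 200*a (t(a, c) = 7 - 5*(-40)*a = 7 - (-200)*a = 7 + 200*a)
t(-575, S) - 1*488884 = (7 + 200*(-575)) - 1*488884 = (7 - 115000) - 488884 = -114993 - 488884 = -603877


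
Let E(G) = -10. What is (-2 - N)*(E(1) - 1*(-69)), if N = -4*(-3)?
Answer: -826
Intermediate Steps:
N = 12
(-2 - N)*(E(1) - 1*(-69)) = (-2 - 1*12)*(-10 - 1*(-69)) = (-2 - 12)*(-10 + 69) = -14*59 = -826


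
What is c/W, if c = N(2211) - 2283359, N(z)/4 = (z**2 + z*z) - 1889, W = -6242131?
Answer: -36817253/6242131 ≈ -5.8982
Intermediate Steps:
N(z) = -7556 + 8*z**2 (N(z) = 4*((z**2 + z*z) - 1889) = 4*((z**2 + z**2) - 1889) = 4*(2*z**2 - 1889) = 4*(-1889 + 2*z**2) = -7556 + 8*z**2)
c = 36817253 (c = (-7556 + 8*2211**2) - 2283359 = (-7556 + 8*4888521) - 2283359 = (-7556 + 39108168) - 2283359 = 39100612 - 2283359 = 36817253)
c/W = 36817253/(-6242131) = 36817253*(-1/6242131) = -36817253/6242131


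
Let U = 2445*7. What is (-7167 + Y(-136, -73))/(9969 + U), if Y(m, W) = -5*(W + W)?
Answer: -6437/27084 ≈ -0.23767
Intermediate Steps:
U = 17115
Y(m, W) = -10*W
(-7167 + Y(-136, -73))/(9969 + U) = (-7167 - 10*(-73))/(9969 + 17115) = (-7167 + 730)/27084 = -6437*1/27084 = -6437/27084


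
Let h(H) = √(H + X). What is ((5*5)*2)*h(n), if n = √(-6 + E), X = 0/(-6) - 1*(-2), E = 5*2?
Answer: 100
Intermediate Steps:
E = 10
X = 2 (X = 0*(-⅙) + 2 = 0 + 2 = 2)
n = 2 (n = √(-6 + 10) = √4 = 2)
h(H) = √(2 + H) (h(H) = √(H + 2) = √(2 + H))
((5*5)*2)*h(n) = ((5*5)*2)*√(2 + 2) = (25*2)*√4 = 50*2 = 100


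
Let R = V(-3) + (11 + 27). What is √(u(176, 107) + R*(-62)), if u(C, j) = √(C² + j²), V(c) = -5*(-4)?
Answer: √(-3596 + 5*√1697) ≈ 58.224*I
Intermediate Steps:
V(c) = 20
R = 58 (R = 20 + (11 + 27) = 20 + 38 = 58)
√(u(176, 107) + R*(-62)) = √(√(176² + 107²) + 58*(-62)) = √(√(30976 + 11449) - 3596) = √(√42425 - 3596) = √(5*√1697 - 3596) = √(-3596 + 5*√1697)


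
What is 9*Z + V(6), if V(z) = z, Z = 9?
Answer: 87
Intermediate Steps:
9*Z + V(6) = 9*9 + 6 = 81 + 6 = 87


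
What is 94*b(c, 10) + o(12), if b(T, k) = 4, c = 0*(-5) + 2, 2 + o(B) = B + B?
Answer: 398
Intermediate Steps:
o(B) = -2 + 2*B (o(B) = -2 + (B + B) = -2 + 2*B)
c = 2 (c = 0 + 2 = 2)
94*b(c, 10) + o(12) = 94*4 + (-2 + 2*12) = 376 + (-2 + 24) = 376 + 22 = 398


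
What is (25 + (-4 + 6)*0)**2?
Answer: 625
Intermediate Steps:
(25 + (-4 + 6)*0)**2 = (25 + 2*0)**2 = (25 + 0)**2 = 25**2 = 625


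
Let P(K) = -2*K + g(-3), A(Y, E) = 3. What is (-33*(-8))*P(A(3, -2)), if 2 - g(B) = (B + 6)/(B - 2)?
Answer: -4488/5 ≈ -897.60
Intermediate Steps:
g(B) = 2 - (6 + B)/(-2 + B) (g(B) = 2 - (B + 6)/(B - 2) = 2 - (6 + B)/(-2 + B))
P(K) = 13/5 - 2*K (P(K) = -2*K + (-10 - 3)/(-2 - 3) = -2*K - 13/(-5) = -2*K - ⅕*(-13) = -2*K + 13/5 = 13/5 - 2*K)
(-33*(-8))*P(A(3, -2)) = (-33*(-8))*(13/5 - 2*3) = 264*(13/5 - 6) = 264*(-17/5) = -4488/5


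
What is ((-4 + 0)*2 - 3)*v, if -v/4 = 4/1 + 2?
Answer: 264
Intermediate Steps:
v = -24 (v = -4*(4/1 + 2) = -4*(1*4 + 2) = -4*(4 + 2) = -4*6 = -24)
((-4 + 0)*2 - 3)*v = ((-4 + 0)*2 - 3)*(-24) = (-4*2 - 3)*(-24) = (-8 - 3)*(-24) = -11*(-24) = 264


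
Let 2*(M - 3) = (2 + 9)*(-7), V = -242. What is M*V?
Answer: 8591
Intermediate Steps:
M = -71/2 (M = 3 + ((2 + 9)*(-7))/2 = 3 + (11*(-7))/2 = 3 + (½)*(-77) = 3 - 77/2 = -71/2 ≈ -35.500)
M*V = -71/2*(-242) = 8591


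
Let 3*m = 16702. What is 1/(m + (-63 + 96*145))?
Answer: 3/58273 ≈ 5.1482e-5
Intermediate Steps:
m = 16702/3 (m = (⅓)*16702 = 16702/3 ≈ 5567.3)
1/(m + (-63 + 96*145)) = 1/(16702/3 + (-63 + 96*145)) = 1/(16702/3 + (-63 + 13920)) = 1/(16702/3 + 13857) = 1/(58273/3) = 3/58273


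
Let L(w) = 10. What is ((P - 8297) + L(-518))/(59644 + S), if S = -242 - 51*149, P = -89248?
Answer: -97535/51803 ≈ -1.8828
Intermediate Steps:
S = -7841 (S = -242 - 7599 = -7841)
((P - 8297) + L(-518))/(59644 + S) = ((-89248 - 8297) + 10)/(59644 - 7841) = (-97545 + 10)/51803 = -97535*1/51803 = -97535/51803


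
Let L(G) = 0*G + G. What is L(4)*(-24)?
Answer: -96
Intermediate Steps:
L(G) = G (L(G) = 0 + G = G)
L(4)*(-24) = 4*(-24) = -96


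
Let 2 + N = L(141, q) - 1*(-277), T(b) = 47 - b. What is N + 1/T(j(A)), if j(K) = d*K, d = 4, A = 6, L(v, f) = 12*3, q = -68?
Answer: 7154/23 ≈ 311.04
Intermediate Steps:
L(v, f) = 36
j(K) = 4*K
N = 311 (N = -2 + (36 - 1*(-277)) = -2 + (36 + 277) = -2 + 313 = 311)
N + 1/T(j(A)) = 311 + 1/(47 - 4*6) = 311 + 1/(47 - 1*24) = 311 + 1/(47 - 24) = 311 + 1/23 = 7154/23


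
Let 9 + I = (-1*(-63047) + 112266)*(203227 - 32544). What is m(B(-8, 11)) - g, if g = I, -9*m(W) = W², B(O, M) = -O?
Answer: -269306538994/9 ≈ -2.9923e+10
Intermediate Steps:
m(W) = -W²/9
I = 29922948770 (I = -9 + (-1*(-63047) + 112266)*(203227 - 32544) = -9 + (63047 + 112266)*170683 = -9 + 175313*170683 = -9 + 29922948779 = 29922948770)
g = 29922948770
m(B(-8, 11)) - g = -(-1*(-8))²/9 - 1*29922948770 = -⅑*8² - 29922948770 = -⅑*64 - 29922948770 = -64/9 - 29922948770 = -269306538994/9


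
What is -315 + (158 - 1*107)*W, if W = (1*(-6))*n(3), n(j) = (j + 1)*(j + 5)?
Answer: -10107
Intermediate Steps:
n(j) = (1 + j)*(5 + j)
W = -192 (W = (1*(-6))*(5 + 3² + 6*3) = -6*(5 + 9 + 18) = -6*32 = -192)
-315 + (158 - 1*107)*W = -315 + (158 - 1*107)*(-192) = -315 + (158 - 107)*(-192) = -315 + 51*(-192) = -315 - 9792 = -10107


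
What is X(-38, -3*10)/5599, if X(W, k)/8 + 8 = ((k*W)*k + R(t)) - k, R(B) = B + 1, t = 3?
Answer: -273392/5599 ≈ -48.829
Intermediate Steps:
R(B) = 1 + B
X(W, k) = -32 - 8*k + 8*W*k² (X(W, k) = -64 + 8*(((k*W)*k + (1 + 3)) - k) = -64 + 8*(((W*k)*k + 4) - k) = -64 + 8*((W*k² + 4) - k) = -64 + 8*((4 + W*k²) - k) = -64 + 8*(4 - k + W*k²) = -64 + (32 - 8*k + 8*W*k²) = -32 - 8*k + 8*W*k²)
X(-38, -3*10)/5599 = (-32 - (-24)*10 + 8*(-38)*(-3*10)²)/5599 = (-32 - 8*(-30) + 8*(-38)*(-30)²)*(1/5599) = (-32 + 240 + 8*(-38)*900)*(1/5599) = (-32 + 240 - 273600)*(1/5599) = -273392*1/5599 = -273392/5599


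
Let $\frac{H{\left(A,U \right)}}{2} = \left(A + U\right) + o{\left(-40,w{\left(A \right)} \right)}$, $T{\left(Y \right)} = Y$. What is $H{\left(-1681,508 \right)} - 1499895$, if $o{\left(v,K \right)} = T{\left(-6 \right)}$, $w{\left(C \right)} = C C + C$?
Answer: $-1502253$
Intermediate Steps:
$w{\left(C \right)} = C + C^{2}$ ($w{\left(C \right)} = C^{2} + C = C + C^{2}$)
$o{\left(v,K \right)} = -6$
$H{\left(A,U \right)} = -12 + 2 A + 2 U$ ($H{\left(A,U \right)} = 2 \left(\left(A + U\right) - 6\right) = 2 \left(-6 + A + U\right) = -12 + 2 A + 2 U$)
$H{\left(-1681,508 \right)} - 1499895 = \left(-12 + 2 \left(-1681\right) + 2 \cdot 508\right) - 1499895 = \left(-12 - 3362 + 1016\right) - 1499895 = -2358 - 1499895 = -1502253$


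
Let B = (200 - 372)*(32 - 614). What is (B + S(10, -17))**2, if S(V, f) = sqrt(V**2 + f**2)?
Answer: (100104 + sqrt(389))**2 ≈ 1.0025e+10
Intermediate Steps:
B = 100104 (B = -172*(-582) = 100104)
(B + S(10, -17))**2 = (100104 + sqrt(10**2 + (-17)**2))**2 = (100104 + sqrt(100 + 289))**2 = (100104 + sqrt(389))**2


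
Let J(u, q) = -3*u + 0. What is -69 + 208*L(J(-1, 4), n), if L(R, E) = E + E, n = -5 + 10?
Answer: 2011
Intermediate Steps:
J(u, q) = -3*u
n = 5
L(R, E) = 2*E
-69 + 208*L(J(-1, 4), n) = -69 + 208*(2*5) = -69 + 208*10 = -69 + 2080 = 2011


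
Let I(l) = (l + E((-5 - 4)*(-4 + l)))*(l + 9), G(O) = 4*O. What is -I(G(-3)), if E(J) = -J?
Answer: -468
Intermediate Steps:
I(l) = (-36 + 10*l)*(9 + l) (I(l) = (l - (-5 - 4)*(-4 + l))*(l + 9) = (l - (-9)*(-4 + l))*(9 + l) = (l - (36 - 9*l))*(9 + l) = (l + (-36 + 9*l))*(9 + l) = (-36 + 10*l)*(9 + l))
-I(G(-3)) = -(-324 + 10*(4*(-3))² + 54*(4*(-3))) = -(-324 + 10*(-12)² + 54*(-12)) = -(-324 + 10*144 - 648) = -(-324 + 1440 - 648) = -1*468 = -468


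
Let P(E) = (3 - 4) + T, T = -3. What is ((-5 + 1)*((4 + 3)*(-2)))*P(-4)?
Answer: -224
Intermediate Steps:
P(E) = -4 (P(E) = (3 - 4) - 3 = -1 - 3 = -4)
((-5 + 1)*((4 + 3)*(-2)))*P(-4) = ((-5 + 1)*((4 + 3)*(-2)))*(-4) = -28*(-2)*(-4) = -4*(-14)*(-4) = 56*(-4) = -224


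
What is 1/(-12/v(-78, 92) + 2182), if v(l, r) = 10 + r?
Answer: 17/37092 ≈ 0.00045832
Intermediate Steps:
1/(-12/v(-78, 92) + 2182) = 1/(-12/(10 + 92) + 2182) = 1/(-12/102 + 2182) = 1/(-12*1/102 + 2182) = 1/(-2/17 + 2182) = 1/(37092/17) = 17/37092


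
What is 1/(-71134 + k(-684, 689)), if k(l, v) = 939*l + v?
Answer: -1/712721 ≈ -1.4031e-6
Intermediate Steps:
k(l, v) = v + 939*l
1/(-71134 + k(-684, 689)) = 1/(-71134 + (689 + 939*(-684))) = 1/(-71134 + (689 - 642276)) = 1/(-71134 - 641587) = 1/(-712721) = -1/712721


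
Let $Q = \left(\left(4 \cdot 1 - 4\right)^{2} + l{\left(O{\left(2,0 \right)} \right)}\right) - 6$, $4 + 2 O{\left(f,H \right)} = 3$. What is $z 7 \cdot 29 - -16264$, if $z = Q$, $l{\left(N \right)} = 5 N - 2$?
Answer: $\frac{28265}{2} \approx 14133.0$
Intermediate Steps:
$O{\left(f,H \right)} = - \frac{1}{2}$ ($O{\left(f,H \right)} = -2 + \frac{1}{2} \cdot 3 = -2 + \frac{3}{2} = - \frac{1}{2}$)
$l{\left(N \right)} = -2 + 5 N$
$Q = - \frac{21}{2}$ ($Q = \left(\left(4 \cdot 1 - 4\right)^{2} + \left(-2 + 5 \left(- \frac{1}{2}\right)\right)\right) - 6 = \left(\left(4 - 4\right)^{2} - \frac{9}{2}\right) - 6 = \left(0^{2} - \frac{9}{2}\right) - 6 = \left(0 - \frac{9}{2}\right) - 6 = - \frac{9}{2} - 6 = - \frac{21}{2} \approx -10.5$)
$z = - \frac{21}{2} \approx -10.5$
$z 7 \cdot 29 - -16264 = \left(- \frac{21}{2}\right) 7 \cdot 29 - -16264 = \left(- \frac{147}{2}\right) 29 + 16264 = - \frac{4263}{2} + 16264 = \frac{28265}{2}$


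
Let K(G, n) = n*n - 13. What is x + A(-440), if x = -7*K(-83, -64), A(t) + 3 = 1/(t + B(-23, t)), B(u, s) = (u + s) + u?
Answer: -26468785/926 ≈ -28584.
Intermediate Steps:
K(G, n) = -13 + n² (K(G, n) = n² - 13 = -13 + n²)
B(u, s) = s + 2*u (B(u, s) = (s + u) + u = s + 2*u)
A(t) = -3 + 1/(-46 + 2*t) (A(t) = -3 + 1/(t + (t + 2*(-23))) = -3 + 1/(t + (t - 46)) = -3 + 1/(t + (-46 + t)) = -3 + 1/(-46 + 2*t))
x = -28581 (x = -7*(-13 + (-64)²) = -7*(-13 + 4096) = -7*4083 = -28581)
x + A(-440) = -28581 + (139 - 6*(-440))/(2*(-23 - 440)) = -28581 + (½)*(139 + 2640)/(-463) = -28581 + (½)*(-1/463)*2779 = -28581 - 2779/926 = -26468785/926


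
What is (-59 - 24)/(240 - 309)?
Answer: 83/69 ≈ 1.2029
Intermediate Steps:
(-59 - 24)/(240 - 309) = -83/(-69) = -1/69*(-83) = 83/69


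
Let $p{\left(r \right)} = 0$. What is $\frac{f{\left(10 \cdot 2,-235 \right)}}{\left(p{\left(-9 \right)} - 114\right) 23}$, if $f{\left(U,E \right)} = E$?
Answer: $\frac{235}{2622} \approx 0.089626$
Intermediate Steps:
$\frac{f{\left(10 \cdot 2,-235 \right)}}{\left(p{\left(-9 \right)} - 114\right) 23} = - \frac{235}{\left(0 - 114\right) 23} = - \frac{235}{\left(-114\right) 23} = - \frac{235}{-2622} = \left(-235\right) \left(- \frac{1}{2622}\right) = \frac{235}{2622}$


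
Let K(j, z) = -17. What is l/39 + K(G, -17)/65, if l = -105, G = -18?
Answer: -192/65 ≈ -2.9538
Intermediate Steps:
l/39 + K(G, -17)/65 = -105/39 - 17/65 = -105*1/39 - 17*1/65 = -35/13 - 17/65 = -192/65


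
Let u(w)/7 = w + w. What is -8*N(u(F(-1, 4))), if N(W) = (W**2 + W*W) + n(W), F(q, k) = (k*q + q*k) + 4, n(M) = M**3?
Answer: 1354752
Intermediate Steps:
F(q, k) = 4 + 2*k*q (F(q, k) = (k*q + k*q) + 4 = 2*k*q + 4 = 4 + 2*k*q)
u(w) = 14*w (u(w) = 7*(w + w) = 7*(2*w) = 14*w)
N(W) = W**3 + 2*W**2 (N(W) = (W**2 + W*W) + W**3 = (W**2 + W**2) + W**3 = 2*W**2 + W**3 = W**3 + 2*W**2)
-8*N(u(F(-1, 4))) = -8*(14*(4 + 2*4*(-1)))**2*(2 + 14*(4 + 2*4*(-1))) = -8*(14*(4 - 8))**2*(2 + 14*(4 - 8)) = -8*(14*(-4))**2*(2 + 14*(-4)) = -8*(-56)**2*(2 - 56) = -25088*(-54) = -8*(-169344) = 1354752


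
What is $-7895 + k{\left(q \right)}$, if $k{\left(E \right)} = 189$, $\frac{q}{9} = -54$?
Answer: $-7706$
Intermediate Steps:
$q = -486$ ($q = 9 \left(-54\right) = -486$)
$-7895 + k{\left(q \right)} = -7895 + 189 = -7706$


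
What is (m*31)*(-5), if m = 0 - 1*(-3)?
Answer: -465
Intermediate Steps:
m = 3 (m = 0 + 3 = 3)
(m*31)*(-5) = (3*31)*(-5) = 93*(-5) = -465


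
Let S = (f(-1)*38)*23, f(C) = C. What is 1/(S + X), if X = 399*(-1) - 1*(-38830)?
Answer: 1/37557 ≈ 2.6626e-5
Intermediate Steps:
S = -874 (S = -1*38*23 = -38*23 = -874)
X = 38431 (X = -399 + 38830 = 38431)
1/(S + X) = 1/(-874 + 38431) = 1/37557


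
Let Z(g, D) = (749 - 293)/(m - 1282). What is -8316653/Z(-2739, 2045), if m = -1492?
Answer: 607115669/12 ≈ 5.0593e+7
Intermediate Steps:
Z(g, D) = -12/73 (Z(g, D) = (749 - 293)/(-1492 - 1282) = 456/(-2774) = 456*(-1/2774) = -12/73)
-8316653/Z(-2739, 2045) = -8316653/(-12/73) = -8316653*(-73/12) = 607115669/12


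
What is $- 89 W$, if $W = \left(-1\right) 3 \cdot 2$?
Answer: $534$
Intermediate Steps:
$W = -6$ ($W = \left(-3\right) 2 = -6$)
$- 89 W = \left(-89\right) \left(-6\right) = 534$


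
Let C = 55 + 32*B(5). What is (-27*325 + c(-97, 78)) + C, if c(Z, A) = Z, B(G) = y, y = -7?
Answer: -9041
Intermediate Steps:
B(G) = -7
C = -169 (C = 55 + 32*(-7) = 55 - 224 = -169)
(-27*325 + c(-97, 78)) + C = (-27*325 - 97) - 169 = (-8775 - 97) - 169 = -8872 - 169 = -9041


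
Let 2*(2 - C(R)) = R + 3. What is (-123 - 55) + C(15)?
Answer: -185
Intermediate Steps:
C(R) = ½ - R/2 (C(R) = 2 - (R + 3)/2 = 2 - (3 + R)/2 = 2 + (-3/2 - R/2) = ½ - R/2)
(-123 - 55) + C(15) = (-123 - 55) + (½ - ½*15) = -178 + (½ - 15/2) = -178 - 7 = -185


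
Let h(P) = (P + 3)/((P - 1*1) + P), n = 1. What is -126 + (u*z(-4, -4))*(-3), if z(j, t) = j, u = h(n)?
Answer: -78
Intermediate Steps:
h(P) = (3 + P)/(-1 + 2*P) (h(P) = (3 + P)/((P - 1) + P) = (3 + P)/((-1 + P) + P) = (3 + P)/(-1 + 2*P))
u = 4 (u = (3 + 1)/(-1 + 2*1) = 4/(-1 + 2) = 4/1 = 1*4 = 4)
-126 + (u*z(-4, -4))*(-3) = -126 + (4*(-4))*(-3) = -126 - 16*(-3) = -126 + 48 = -78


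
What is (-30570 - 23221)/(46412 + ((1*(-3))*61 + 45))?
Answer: -53791/46274 ≈ -1.1624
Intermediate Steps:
(-30570 - 23221)/(46412 + ((1*(-3))*61 + 45)) = -53791/(46412 + (-3*61 + 45)) = -53791/(46412 + (-183 + 45)) = -53791/(46412 - 138) = -53791/46274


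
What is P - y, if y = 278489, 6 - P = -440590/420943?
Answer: -117225028879/420943 ≈ -2.7848e+5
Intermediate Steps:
P = 2966248/420943 (P = 6 - (-440590)/420943 = 6 - 1*(-440590/420943) = 6 + 440590/420943 = 2966248/420943 ≈ 7.0467)
P - y = 2966248/420943 - 1*278489 = 2966248/420943 - 278489 = -117225028879/420943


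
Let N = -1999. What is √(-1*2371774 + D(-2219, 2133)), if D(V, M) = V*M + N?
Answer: 10*I*√71069 ≈ 2665.9*I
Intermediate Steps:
D(V, M) = -1999 + M*V (D(V, M) = V*M - 1999 = M*V - 1999 = -1999 + M*V)
√(-1*2371774 + D(-2219, 2133)) = √(-1*2371774 + (-1999 + 2133*(-2219))) = √(-2371774 + (-1999 - 4733127)) = √(-2371774 - 4735126) = √(-7106900) = 10*I*√71069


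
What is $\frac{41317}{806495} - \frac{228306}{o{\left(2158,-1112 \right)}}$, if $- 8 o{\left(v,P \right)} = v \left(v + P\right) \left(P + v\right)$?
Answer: $\frac{952179673709}{18309780980965} \approx 0.052004$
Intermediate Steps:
$o{\left(v,P \right)} = - \frac{v \left(P + v\right)^{2}}{8}$ ($o{\left(v,P \right)} = - \frac{v \left(v + P\right) \left(P + v\right)}{8} = - \frac{v \left(P + v\right) \left(P + v\right)}{8} = - \frac{v \left(P + v\right)^{2}}{8}$)
$\frac{41317}{806495} - \frac{228306}{o{\left(2158,-1112 \right)}} = \frac{41317}{806495} - \frac{228306}{\left(- \frac{1}{8}\right) 2158 \left(-1112 + 2158\right)^{2}} = 41317 \cdot \frac{1}{806495} - \frac{228306}{\left(- \frac{1}{8}\right) 2158 \cdot 1046^{2}} = \frac{41317}{806495} - \frac{228306}{\left(- \frac{1}{8}\right) 2158 \cdot 1094116} = \frac{41317}{806495} - \frac{228306}{-295137791} = \frac{41317}{806495} - - \frac{17562}{22702907} = \frac{41317}{806495} + \frac{17562}{22702907} = \frac{952179673709}{18309780980965}$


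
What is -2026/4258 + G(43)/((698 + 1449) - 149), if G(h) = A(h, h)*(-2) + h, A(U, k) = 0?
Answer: -1932427/4253742 ≈ -0.45429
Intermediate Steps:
G(h) = h (G(h) = 0*(-2) + h = 0 + h = h)
-2026/4258 + G(43)/((698 + 1449) - 149) = -2026/4258 + 43/((698 + 1449) - 149) = -2026*1/4258 + 43/(2147 - 149) = -1013/2129 + 43/1998 = -1932427/4253742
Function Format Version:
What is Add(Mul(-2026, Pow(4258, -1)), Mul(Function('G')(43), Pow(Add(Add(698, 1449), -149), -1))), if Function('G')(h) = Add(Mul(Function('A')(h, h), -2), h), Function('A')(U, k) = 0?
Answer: Rational(-1932427, 4253742) ≈ -0.45429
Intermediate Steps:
Function('G')(h) = h (Function('G')(h) = Add(Mul(0, -2), h) = Add(0, h) = h)
Add(Mul(-2026, Pow(4258, -1)), Mul(Function('G')(43), Pow(Add(Add(698, 1449), -149), -1))) = Add(Mul(-2026, Pow(4258, -1)), Mul(43, Pow(Add(Add(698, 1449), -149), -1))) = Add(Mul(-2026, Rational(1, 4258)), Mul(43, Pow(Add(2147, -149), -1))) = Add(Rational(-1013, 2129), Mul(43, Pow(1998, -1))) = Add(Rational(-1013, 2129), Mul(43, Rational(1, 1998))) = Add(Rational(-1013, 2129), Rational(43, 1998)) = Rational(-1932427, 4253742)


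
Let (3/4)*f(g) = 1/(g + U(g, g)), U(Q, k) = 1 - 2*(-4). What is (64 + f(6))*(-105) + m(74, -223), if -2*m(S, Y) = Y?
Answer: -39707/6 ≈ -6617.8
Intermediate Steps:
m(S, Y) = -Y/2
U(Q, k) = 9 (U(Q, k) = 1 + 8 = 9)
f(g) = 4/(3*(9 + g)) (f(g) = 4/(3*(g + 9)) = 4/(3*(9 + g)))
(64 + f(6))*(-105) + m(74, -223) = (64 + 4/(3*(9 + 6)))*(-105) - ½*(-223) = (64 + (4/3)/15)*(-105) + 223/2 = (64 + (4/3)*(1/15))*(-105) + 223/2 = (64 + 4/45)*(-105) + 223/2 = (2884/45)*(-105) + 223/2 = -20188/3 + 223/2 = -39707/6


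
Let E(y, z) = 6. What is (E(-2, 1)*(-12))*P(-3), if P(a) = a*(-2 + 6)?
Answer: 864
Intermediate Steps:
P(a) = 4*a (P(a) = a*4 = 4*a)
(E(-2, 1)*(-12))*P(-3) = (6*(-12))*(4*(-3)) = -72*(-12) = 864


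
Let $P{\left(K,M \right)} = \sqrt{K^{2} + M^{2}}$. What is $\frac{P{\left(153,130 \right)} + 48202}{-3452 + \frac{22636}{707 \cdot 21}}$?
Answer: $- \frac{357827547}{25614604} - \frac{14847 \sqrt{40309}}{51229208} \approx -14.028$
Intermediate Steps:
$\frac{P{\left(153,130 \right)} + 48202}{-3452 + \frac{22636}{707 \cdot 21}} = \frac{\sqrt{153^{2} + 130^{2}} + 48202}{-3452 + \frac{22636}{707 \cdot 21}} = \frac{\sqrt{23409 + 16900} + 48202}{-3452 + \frac{22636}{14847}} = \frac{\sqrt{40309} + 48202}{-3452 + 22636 \cdot \frac{1}{14847}} = \frac{48202 + \sqrt{40309}}{-3452 + \frac{22636}{14847}} = \frac{48202 + \sqrt{40309}}{- \frac{51229208}{14847}} = \left(48202 + \sqrt{40309}\right) \left(- \frac{14847}{51229208}\right) = - \frac{357827547}{25614604} - \frac{14847 \sqrt{40309}}{51229208}$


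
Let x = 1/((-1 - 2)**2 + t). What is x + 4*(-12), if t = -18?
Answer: -433/9 ≈ -48.111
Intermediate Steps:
x = -1/9 (x = 1/((-1 - 2)**2 - 18) = 1/((-3)**2 - 18) = 1/(9 - 18) = 1/(-9) = -1/9 ≈ -0.11111)
x + 4*(-12) = -1/9 + 4*(-12) = -1/9 - 48 = -433/9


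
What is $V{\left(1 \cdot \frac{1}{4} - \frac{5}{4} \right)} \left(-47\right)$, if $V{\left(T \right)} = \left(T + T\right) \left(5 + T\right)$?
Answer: $376$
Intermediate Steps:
$V{\left(T \right)} = 2 T \left(5 + T\right)$
$V{\left(1 \cdot \frac{1}{4} - \frac{5}{4} \right)} \left(-47\right) = 2 \left(1 \cdot \frac{1}{4} - \frac{5}{4}\right) \left(5 + \left(1 \cdot \frac{1}{4} - \frac{5}{4}\right)\right) \left(-47\right) = 2 \left(\frac{1}{4} - \frac{5}{4}\right) \left(5 + \left(\frac{1}{4} - \frac{5}{4}\right)\right) \left(-47\right) = 2 \left(-1\right) \left(5 - 1\right) \left(-47\right) = 2 \left(-1\right) 4 \left(-47\right) = \left(-8\right) \left(-47\right) = 376$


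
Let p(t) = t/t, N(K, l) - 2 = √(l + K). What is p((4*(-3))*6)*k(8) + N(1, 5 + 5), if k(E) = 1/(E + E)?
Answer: 33/16 + √11 ≈ 5.3791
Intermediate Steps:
k(E) = 1/(2*E)
N(K, l) = 2 + √(K + l) (N(K, l) = 2 + √(l + K) = 2 + √(K + l))
p(t) = 1
p((4*(-3))*6)*k(8) + N(1, 5 + 5) = 1*((½)/8) + (2 + √(1 + (5 + 5))) = 1*((½)*(⅛)) + (2 + √(1 + 10)) = 1*(1/16) + (2 + √11) = 1/16 + (2 + √11) = 33/16 + √11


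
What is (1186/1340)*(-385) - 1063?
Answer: -188103/134 ≈ -1403.8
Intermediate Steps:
(1186/1340)*(-385) - 1063 = (1186*(1/1340))*(-385) - 1063 = (593/670)*(-385) - 1063 = -45661/134 - 1063 = -188103/134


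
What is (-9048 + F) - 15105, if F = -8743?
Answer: -32896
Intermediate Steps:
(-9048 + F) - 15105 = (-9048 - 8743) - 15105 = -17791 - 15105 = -32896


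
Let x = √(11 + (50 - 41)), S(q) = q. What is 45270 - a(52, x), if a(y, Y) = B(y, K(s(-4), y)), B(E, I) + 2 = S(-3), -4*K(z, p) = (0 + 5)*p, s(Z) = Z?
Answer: 45275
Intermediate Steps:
K(z, p) = -5*p/4 (K(z, p) = -(0 + 5)*p/4 = -5*p/4)
x = 2*√5 (x = √(11 + 9) = √20 = 2*√5 ≈ 4.4721)
B(E, I) = -5 (B(E, I) = -2 - 3 = -5)
a(y, Y) = -5
45270 - a(52, x) = 45270 - 1*(-5) = 45270 + 5 = 45275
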